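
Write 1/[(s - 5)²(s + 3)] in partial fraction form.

Cover-up at s=-3: γ = 1/(-3 - 5)² = 1/64. Cover-up at s=5: β = 1/(5 + 3) = 1/8. Comparing s² coeff: α = -γ = -1/64
Result: (-1/64)/(s - 5) + (1/8)/(s - 5)² + (1/64)/(s + 3)


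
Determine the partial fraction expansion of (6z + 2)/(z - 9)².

(6z + 2) = P(z - 9) + Q. At z = 9: Q = 6·9 + 2 = 56. Coeff of z: P = 6
Result: 6/(z - 9) + 56/(z - 9)²


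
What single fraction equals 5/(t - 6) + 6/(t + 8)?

Common denominator (t - 6)(t + 8). Numerator: 5(t + 8) + 6(t - 6) = (5t + 40) + (6t - 36) = 11t + 4
Result: (11t + 4)/[(t - 6)(t + 8)]


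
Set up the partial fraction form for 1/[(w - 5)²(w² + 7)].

Repeated linear + quadratic: A/(w - 5) + B/(w - 5)² + (Cw + D)/(w² + 7)


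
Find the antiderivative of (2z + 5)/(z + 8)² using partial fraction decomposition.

Decompose: A = 2, B = 2·(-8) + 5 = -11, so (2z + 5)/(z + 8)² = 2/(z + 8) - 11/(z + 8)². Integrate: ∫ A/(z + 8) dz = 2 ln|(z + 8)|; ∫ B/(z + 8)² dz = 11/(z + 8). Sum: 2 ln|(z + 8)| + 11/(z + 8) + C


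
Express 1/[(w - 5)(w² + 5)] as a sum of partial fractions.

Cover-up at w = 5: P = 1/(5² + 5) = 1/30. Then Q = -P = -1/30, R = -P·(0 + 5) = -1/6
Result: (1/30)/(w - 5) - ((1/30)w + 1/6)/(w² + 5)


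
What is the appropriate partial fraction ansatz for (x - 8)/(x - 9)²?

Repeated linear factor: α/(x - 9) + β/(x - 9)²


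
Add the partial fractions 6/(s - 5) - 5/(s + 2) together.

Common denominator (s - 5)(s + 2). Numerator: 6(s + 2) - 5(s - 5) = (6s + 12) - (5s - 25) = s + 37
Result: (s + 37)/[(s - 5)(s + 2)]


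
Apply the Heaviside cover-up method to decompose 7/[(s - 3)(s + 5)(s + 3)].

Cover (s - 3), s=3: P = 7/[(3 + 5)(3 + 3)] = 7/48. Cover (s + 5), s=-5: Q = 7/[(-5 - 3)(-5 + 3)] = 7/16. Cover (s + 3), s=-3: R = 7/[(-3 - 3)(-3 + 5)] = -7/12.
Result: (7/48)/(s - 3) + (7/16)/(s + 5) - (7/12)/(s + 3)


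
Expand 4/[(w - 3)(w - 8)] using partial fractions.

4/(w - 3)(w - 8) = α/(w - 3) + β/(w - 8). α = 4/(3 - 8) = -4/5, β = 4/(8 - 3) = 4/5
Result: (-4/5)/(w - 3) + (4/5)/(w - 8)


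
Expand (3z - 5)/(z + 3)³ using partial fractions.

(3z - 5) = α(z + 3)² + β(z + 3) + γ. At z = -3: γ = 3·(-3) - 5 = -14. Coefficients: α = 0, β = 3
Result: 3/(z + 3)² - 14/(z + 3)³


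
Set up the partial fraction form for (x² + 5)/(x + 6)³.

Repeated linear factor (power 3): P/(x + 6) + Q/(x + 6)² + R/(x + 6)³


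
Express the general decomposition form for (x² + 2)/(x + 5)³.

Repeated linear factor (power 3): A/(x + 5) + B/(x + 5)² + C/(x + 5)³


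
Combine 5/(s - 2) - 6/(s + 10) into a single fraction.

Common denominator (s - 2)(s + 10). Numerator: 5(s + 10) - 6(s - 2) = (5s + 50) - (6s - 12) = -s + 62
Result: (-s + 62)/[(s - 2)(s + 10)]


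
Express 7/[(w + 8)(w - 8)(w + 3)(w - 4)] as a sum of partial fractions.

Using Heaviside cover-up: (-7/960)/(w + 8) + (7/704)/(w - 8) + (1/55)/(w + 3) - (1/48)/(w - 4)


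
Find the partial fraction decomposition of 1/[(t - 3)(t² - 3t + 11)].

Cover-up at t = 3: α = 1/(3² - 3·3 + 11) = 1/11. Then β = -α = -1/11, γ = -α·(-3 + 3) = 0
Result: (1/11)/(t - 3) - ((1/11)t)/(t² - 3t + 11)


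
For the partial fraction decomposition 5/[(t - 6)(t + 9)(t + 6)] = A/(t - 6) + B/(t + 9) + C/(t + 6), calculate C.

Cover-up at t = -6: C = 5/[(-6 - 6)(-6 + 9)] = 5/[(-12)(3)] = -5/36


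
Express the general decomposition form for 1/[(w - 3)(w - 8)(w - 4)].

Three distinct linear factors: α/(w - 3) + β/(w - 8) + γ/(w - 4)


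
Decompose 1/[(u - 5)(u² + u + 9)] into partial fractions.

Cover-up at u = 5: A = 1/(5² + 1·5 + 9) = 1/39. Then B = -A = -1/39, C = -A·(1 + 5) = -2/13
Result: (1/39)/(u - 5) - ((1/39)u + 2/13)/(u² + u + 9)


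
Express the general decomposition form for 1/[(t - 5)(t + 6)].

Distinct linear factors: α/(t - 5) + β/(t + 6)


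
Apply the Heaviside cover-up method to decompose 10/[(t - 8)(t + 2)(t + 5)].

Cover (t - 8), t=8: P = 10/[(8 + 2)(8 + 5)] = 1/13. Cover (t + 2), t=-2: Q = 10/[(-2 - 8)(-2 + 5)] = -1/3. Cover (t + 5), t=-5: R = 10/[(-5 - 8)(-5 + 2)] = 10/39.
Result: (1/13)/(t - 8) - (1/3)/(t + 2) + (10/39)/(t + 5)


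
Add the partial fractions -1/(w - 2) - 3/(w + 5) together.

Common denominator (w - 2)(w + 5). Numerator: -1(w + 5) - 3(w - 2) = (-w - 5) - (3w - 6) = -4w + 1
Result: (-4w + 1)/[(w - 2)(w + 5)]


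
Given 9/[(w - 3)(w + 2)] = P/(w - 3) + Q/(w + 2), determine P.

Cover-up at w = 3: P = 9/(3 + 2) = 9/5


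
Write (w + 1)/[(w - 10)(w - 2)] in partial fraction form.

At w=10: α = (1·10 + 1)/(10 - 2) = 11/8. At w=2: β = (1·2 + 1)/(2 - 10) = -3/8
Result: (11/8)/(w - 10) - (3/8)/(w - 2)


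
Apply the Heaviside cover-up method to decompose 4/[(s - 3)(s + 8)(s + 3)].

Cover (s - 3), s=3: A = 4/[(3 + 8)(3 + 3)] = 2/33. Cover (s + 8), s=-8: B = 4/[(-8 - 3)(-8 + 3)] = 4/55. Cover (s + 3), s=-3: C = 4/[(-3 - 3)(-3 + 8)] = -2/15.
Result: (2/33)/(s - 3) + (4/55)/(s + 8) - (2/15)/(s + 3)


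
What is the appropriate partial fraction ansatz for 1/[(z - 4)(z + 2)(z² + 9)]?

Two linear + quadratic: P/(z - 4) + Q/(z + 2) + (Rz + S)/(z² + 9)


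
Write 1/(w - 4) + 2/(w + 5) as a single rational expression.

Common denominator (w - 4)(w + 5). Numerator: 1(w + 5) + 2(w - 4) = (w + 5) + (2w - 8) = 3w - 3
Result: (3w - 3)/[(w - 4)(w + 5)]


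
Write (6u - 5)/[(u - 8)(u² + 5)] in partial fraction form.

At u=8: A = (6·8 - 5)/(8² + 5) = 43/69. B = -A = -43/69, C = 6 - 8·A = 70/69
Result: (43/69)/(u - 8) - ((43/69)u - 70/69)/(u² + 5)


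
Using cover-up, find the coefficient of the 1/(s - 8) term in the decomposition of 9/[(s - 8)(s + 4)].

Cover (s - 8), set s=8: 9/((s + 4) at s=8) = 9/(12) = 3/4


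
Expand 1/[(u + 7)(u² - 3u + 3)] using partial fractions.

Cover-up at u = -7: α = 1/((-7)² - 3·(-7) + 3) = 1/73. Then β = -α = -1/73, γ = -α·(-3 - 7) = 10/73
Result: (1/73)/(u + 7) - ((1/73)u - 10/73)/(u² - 3u + 3)


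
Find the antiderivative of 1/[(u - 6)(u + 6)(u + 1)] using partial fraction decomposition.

Cover-up: P = 1/84, Q = 1/60, R = -1/35. Decomposition: (1/84)/(u - 6) + (1/60)/(u + 6) - (1/35)/(u + 1). Integrate each term: (1/84) ln|(u - 6)| + (1/60) ln|(u + 6)| - (1/35) ln|(u + 1)| + C


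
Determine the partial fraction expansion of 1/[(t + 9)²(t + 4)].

Cover-up at t=-4: R = 1/(-4 + 9)² = 1/25. Cover-up at t=-9: Q = 1/(-9 + 4) = -1/5. Comparing t² coeff: P = -R = -1/25
Result: (-1/25)/(t + 9) - (1/5)/(t + 9)² + (1/25)/(t + 4)


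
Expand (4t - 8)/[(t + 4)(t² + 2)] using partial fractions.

At t=-4: α = (4·(-4) - 8)/((-4)² + 2) = -4/3. β = -α = 4/3, γ = 4 - (-4)·α = -4/3
Result: (-4/3)/(t + 4) + ((4/3)t - 4/3)/(t² + 2)


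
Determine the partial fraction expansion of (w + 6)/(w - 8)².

(w + 6) = α(w - 8) + β. At w = 8: β = 1·8 + 6 = 14. Coeff of w: α = 1
Result: 1/(w - 8) + 14/(w - 8)²


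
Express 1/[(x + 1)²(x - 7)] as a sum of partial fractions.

Cover-up at x=7: C = 1/(7 + 1)² = 1/64. Cover-up at x=-1: B = 1/(-1 - 7) = -1/8. Comparing x² coeff: A = -C = -1/64
Result: (-1/64)/(x + 1) - (1/8)/(x + 1)² + (1/64)/(x - 7)


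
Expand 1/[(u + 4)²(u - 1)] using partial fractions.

Cover-up at u=1: γ = 1/(1 + 4)² = 1/25. Cover-up at u=-4: β = 1/(-4 - 1) = -1/5. Comparing u² coeff: α = -γ = -1/25
Result: (-1/25)/(u + 4) - (1/5)/(u + 4)² + (1/25)/(u - 1)


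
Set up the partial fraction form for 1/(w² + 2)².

Repeated quadratic factor: (Pw + Q)/(w² + 2) + (Rw + S)/(w² + 2)²


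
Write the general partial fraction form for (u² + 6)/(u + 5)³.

Repeated linear factor (power 3): A/(u + 5) + B/(u + 5)² + C/(u + 5)³


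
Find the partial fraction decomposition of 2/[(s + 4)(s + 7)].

2/(s + 4)(s + 7) = P/(s + 4) + Q/(s + 7). P = 2/(-4 + 7) = 2/3, Q = 2/(-7 + 4) = -2/3
Result: (2/3)/(s + 4) - (2/3)/(s + 7)


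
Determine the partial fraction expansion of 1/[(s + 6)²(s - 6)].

Cover-up at s=6: γ = 1/(6 + 6)² = 1/144. Cover-up at s=-6: β = 1/(-6 - 6) = -1/12. Comparing s² coeff: α = -γ = -1/144
Result: (-1/144)/(s + 6) - (1/12)/(s + 6)² + (1/144)/(s - 6)


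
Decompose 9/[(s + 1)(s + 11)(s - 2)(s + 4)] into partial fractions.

Using Heaviside cover-up: (-1/10)/(s + 1) - (9/910)/(s + 11) + (1/26)/(s - 2) + (1/14)/(s + 4)


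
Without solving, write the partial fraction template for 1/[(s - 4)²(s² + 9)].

Repeated linear + quadratic: α/(s - 4) + β/(s - 4)² + (γs + δ)/(s² + 9)


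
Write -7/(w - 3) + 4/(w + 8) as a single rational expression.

Common denominator (w - 3)(w + 8). Numerator: -7(w + 8) + 4(w - 3) = (-7w - 56) + (4w - 12) = -3w - 68
Result: (-3w - 68)/[(w - 3)(w + 8)]


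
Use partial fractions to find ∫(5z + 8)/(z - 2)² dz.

Decompose: A = 5, B = 5·2 + 8 = 18, so (5z + 8)/(z - 2)² = 5/(z - 2) + 18/(z - 2)². Integrate: ∫ A/(z - 2) dz = 5 ln|(z - 2)|; ∫ B/(z - 2)² dz = -18/(z - 2). Sum: 5 ln|(z - 2)| - 18/(z - 2) + C


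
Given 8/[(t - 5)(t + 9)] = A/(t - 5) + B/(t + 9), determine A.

Cover-up at t = 5: A = 8/(5 + 9) = 8/14 = 4/7


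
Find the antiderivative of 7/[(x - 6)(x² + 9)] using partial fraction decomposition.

Cover-up at x=6: A = 7/(6²+9) = 7/45. Coeff matching: B = -7/45, C = -14/15. Decomposition: (7/45)/(x - 6) - ((7/45)x + 14/15)/(x² + 9). Integrate: linear → ln, quadratic → (1/2)ln + arctan: (7/45) ln|(x - 6)| - (7/90) ln(x² + 9) - (14/45) arctan(x/3) + C


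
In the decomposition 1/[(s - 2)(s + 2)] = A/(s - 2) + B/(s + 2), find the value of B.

Cover-up at s = -2: B = 1/(-2 - 2) = -1/4


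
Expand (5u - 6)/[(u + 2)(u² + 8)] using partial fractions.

At u=-2: α = (5·(-2) - 6)/((-2)² + 8) = -4/3. β = -α = 4/3, γ = 5 - (-2)·α = 7/3
Result: (-4/3)/(u + 2) + ((4/3)u + 7/3)/(u² + 8)


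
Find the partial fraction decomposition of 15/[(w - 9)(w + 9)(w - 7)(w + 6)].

Using Heaviside cover-up: (1/36)/(w - 9) - (5/288)/(w + 9) - (15/416)/(w - 7) + (1/39)/(w + 6)


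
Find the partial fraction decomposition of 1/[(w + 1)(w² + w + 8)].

Cover-up at w = -1: A = 1/((-1)² + 1·(-1) + 8) = 1/8. Then B = -A = -1/8, C = -A·(1 - 1) = 0
Result: (1/8)/(w + 1) - ((1/8)w)/(w² + w + 8)


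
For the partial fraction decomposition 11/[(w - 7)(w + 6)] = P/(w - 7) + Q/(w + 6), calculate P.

Cover-up at w = 7: P = 11/(7 + 6) = 11/13


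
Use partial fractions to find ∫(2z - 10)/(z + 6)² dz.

Decompose: P = 2, Q = 2·(-6) - 10 = -22, so (2z - 10)/(z + 6)² = 2/(z + 6) - 22/(z + 6)². Integrate: ∫ P/(z + 6) dz = 2 ln|(z + 6)|; ∫ Q/(z + 6)² dz = 22/(z + 6). Sum: 2 ln|(z + 6)| + 22/(z + 6) + C


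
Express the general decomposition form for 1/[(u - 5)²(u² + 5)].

Repeated linear + quadratic: P/(u - 5) + Q/(u - 5)² + (Ru + S)/(u² + 5)


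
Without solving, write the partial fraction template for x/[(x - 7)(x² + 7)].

Linear + irreducible quadratic: P/(x - 7) + (Qx + R)/(x² + 7)


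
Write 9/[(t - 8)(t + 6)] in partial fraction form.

9/(t - 8)(t + 6) = A/(t - 8) + B/(t + 6). A = 9/(8 + 6) = 9/14, B = 9/(-6 - 8) = -9/14
Result: (9/14)/(t - 8) - (9/14)/(t + 6)


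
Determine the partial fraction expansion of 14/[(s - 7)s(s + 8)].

Using cover-up method: A = 2/15, B = -1/4, C = 7/60
Result: (2/15)/(s - 7) - (1/4)/s + (7/60)/(s + 8)


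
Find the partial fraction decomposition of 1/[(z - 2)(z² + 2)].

Cover-up at z = 2: P = 1/(2² + 2) = 1/6. Then Q = -P = -1/6, R = -P·(0 + 2) = -1/3
Result: (1/6)/(z - 2) - ((1/6)z + 1/3)/(z² + 2)


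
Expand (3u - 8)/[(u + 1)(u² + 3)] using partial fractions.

At u=-1: P = (3·(-1) - 8)/((-1)² + 3) = -11/4. Q = -P = 11/4, R = 3 - (-1)·P = 1/4
Result: (-11/4)/(u + 1) + ((11/4)u + 1/4)/(u² + 3)


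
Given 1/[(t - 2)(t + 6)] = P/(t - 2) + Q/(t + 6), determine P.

Cover-up at t = 2: P = 1/(2 + 6) = 1/8


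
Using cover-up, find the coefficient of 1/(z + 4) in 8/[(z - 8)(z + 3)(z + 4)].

Cover (z + 4), set z=-4: 8/[(-4 - 8)(-4 + 3)] = 2/3


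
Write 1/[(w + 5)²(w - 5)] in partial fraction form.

Cover-up at w=5: γ = 1/(5 + 5)² = 1/100. Cover-up at w=-5: β = 1/(-5 - 5) = -1/10. Comparing w² coeff: α = -γ = -1/100
Result: (-1/100)/(w + 5) - (1/10)/(w + 5)² + (1/100)/(w - 5)


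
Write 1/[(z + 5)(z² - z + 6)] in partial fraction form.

Cover-up at z = -5: A = 1/((-5)² - 1·(-5) + 6) = 1/36. Then B = -A = -1/36, C = -A·(-1 - 5) = 1/6
Result: (1/36)/(z + 5) - ((1/36)z - 1/6)/(z² - z + 6)


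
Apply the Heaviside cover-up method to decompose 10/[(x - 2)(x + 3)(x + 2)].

Cover (x - 2), x=2: α = 10/[(2 + 3)(2 + 2)] = 1/2. Cover (x + 3), x=-3: β = 10/[(-3 - 2)(-3 + 2)] = 2. Cover (x + 2), x=-2: γ = 10/[(-2 - 2)(-2 + 3)] = -5/2.
Result: (1/2)/(x - 2) + 2/(x + 3) - (5/2)/(x + 2)


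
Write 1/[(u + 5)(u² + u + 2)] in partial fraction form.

Cover-up at u = -5: P = 1/((-5)² + 1·(-5) + 2) = 1/22. Then Q = -P = -1/22, R = -P·(1 - 5) = 2/11
Result: (1/22)/(u + 5) - ((1/22)u - 2/11)/(u² + u + 2)


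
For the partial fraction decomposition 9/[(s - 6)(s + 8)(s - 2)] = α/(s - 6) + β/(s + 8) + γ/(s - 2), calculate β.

Cover-up at s = -8: β = 9/[(-8 - 6)(-8 - 2)] = 9/[(-14)(-10)] = 9/140


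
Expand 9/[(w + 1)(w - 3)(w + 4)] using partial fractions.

Using cover-up method: α = -3/4, β = 9/28, γ = 3/7
Result: (-3/4)/(w + 1) + (9/28)/(w - 3) + (3/7)/(w + 4)


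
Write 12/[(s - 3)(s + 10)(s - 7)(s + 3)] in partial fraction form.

Using Heaviside cover-up: (-1/26)/(s - 3) - (12/1547)/(s + 10) + (3/170)/(s - 7) + (1/35)/(s + 3)


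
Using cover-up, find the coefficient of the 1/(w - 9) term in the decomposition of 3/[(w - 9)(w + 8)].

Cover (w - 9), set w=9: 3/((w + 8) at w=9) = 3/(17) = 3/17


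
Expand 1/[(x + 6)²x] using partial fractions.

Cover-up at x=0: R = 1/(0 + 6)² = 1/36. Cover-up at x=-6: Q = 1/(-6 - 0) = -1/6. Comparing x² coeff: P = -R = -1/36
Result: (-1/36)/(x + 6) - (1/6)/(x + 6)² + (1/36)/x


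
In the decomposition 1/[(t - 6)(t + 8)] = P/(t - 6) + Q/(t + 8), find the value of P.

Cover-up at t = 6: P = 1/(6 + 8) = 1/14


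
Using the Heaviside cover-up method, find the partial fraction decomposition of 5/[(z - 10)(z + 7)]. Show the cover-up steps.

Cover (z - 10): set z=10, get α = 5/(10 + 7) = 5/17. Cover (z + 7): set z=-7, get β = 5/(-7 - 10) = -5/17.
Result: (5/17)/(z - 10) - (5/17)/(z + 7)


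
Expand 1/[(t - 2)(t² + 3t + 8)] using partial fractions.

Cover-up at t = 2: A = 1/(2² + 3·2 + 8) = 1/18. Then B = -A = -1/18, C = -A·(3 + 2) = -5/18
Result: (1/18)/(t - 2) - ((1/18)t + 5/18)/(t² + 3t + 8)


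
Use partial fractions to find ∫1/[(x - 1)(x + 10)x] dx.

Cover-up: A = 1/11, B = 1/110, C = -1/10. Decomposition: (1/11)/(x - 1) + (1/110)/(x + 10) - (1/10)/x. Integrate each term: (1/11) ln|(x - 1)| + (1/110) ln|(x + 10)| - (1/10) ln|x| + C


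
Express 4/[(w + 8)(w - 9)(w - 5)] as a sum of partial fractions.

Using cover-up method: A = 4/221, B = 1/17, C = -1/13
Result: (4/221)/(w + 8) + (1/17)/(w - 9) - (1/13)/(w - 5)


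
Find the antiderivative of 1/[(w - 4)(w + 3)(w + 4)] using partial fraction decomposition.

Cover-up: α = 1/56, β = -1/7, γ = 1/8. Decomposition: (1/56)/(w - 4) - (1/7)/(w + 3) + (1/8)/(w + 4). Integrate each term: (1/56) ln|(w - 4)| - (1/7) ln|(w + 3)| + (1/8) ln|(w + 4)| + C


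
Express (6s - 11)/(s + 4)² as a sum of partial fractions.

(6s - 11) = α(s + 4) + β. At s = -4: β = 6·(-4) - 11 = -35. Coeff of s: α = 6
Result: 6/(s + 4) - 35/(s + 4)²


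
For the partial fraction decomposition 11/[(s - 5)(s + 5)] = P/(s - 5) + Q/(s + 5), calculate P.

Cover-up at s = 5: P = 11/(5 + 5) = 11/10


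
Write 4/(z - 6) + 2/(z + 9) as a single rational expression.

Common denominator (z - 6)(z + 9). Numerator: 4(z + 9) + 2(z - 6) = (4z + 36) + (2z - 12) = 6z + 24
Result: (6z + 24)/[(z - 6)(z + 9)]


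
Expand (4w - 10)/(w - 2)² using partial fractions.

(4w - 10) = P(w - 2) + Q. At w = 2: Q = 4·2 - 10 = -2. Coeff of w: P = 4
Result: 4/(w - 2) - 2/(w - 2)²


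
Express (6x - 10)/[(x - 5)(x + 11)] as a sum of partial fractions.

At x=5: α = (6·5 - 10)/(5 + 11) = 5/4. At x=-11: β = (6·(-11) - 10)/(-11 - 5) = 19/4
Result: (5/4)/(x - 5) + (19/4)/(x + 11)


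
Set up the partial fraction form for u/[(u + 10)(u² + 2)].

Linear + irreducible quadratic: α/(u + 10) + (βu + γ)/(u² + 2)


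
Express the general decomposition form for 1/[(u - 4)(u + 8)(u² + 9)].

Two linear + quadratic: α/(u - 4) + β/(u + 8) + (γu + δ)/(u² + 9)


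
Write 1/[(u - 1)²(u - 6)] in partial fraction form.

Cover-up at u=6: γ = 1/(6 - 1)² = 1/25. Cover-up at u=1: β = 1/(1 - 6) = -1/5. Comparing u² coeff: α = -γ = -1/25
Result: (-1/25)/(u - 1) - (1/5)/(u - 1)² + (1/25)/(u - 6)


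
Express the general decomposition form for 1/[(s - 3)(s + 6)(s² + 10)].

Two linear + quadratic: A/(s - 3) + B/(s + 6) + (Cs + D)/(s² + 10)


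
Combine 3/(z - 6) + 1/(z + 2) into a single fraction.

Common denominator (z - 6)(z + 2). Numerator: 3(z + 2) + 1(z - 6) = (3z + 6) + (z - 6) = 4z
Result: (4z)/[(z - 6)(z + 2)]


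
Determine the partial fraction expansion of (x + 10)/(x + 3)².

(x + 10) = α(x + 3) + β. At x = -3: β = 1·(-3) + 10 = 7. Coeff of x: α = 1
Result: 1/(x + 3) + 7/(x + 3)²


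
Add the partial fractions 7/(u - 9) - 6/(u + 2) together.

Common denominator (u - 9)(u + 2). Numerator: 7(u + 2) - 6(u - 9) = (7u + 14) - (6u - 54) = u + 68
Result: (u + 68)/[(u - 9)(u + 2)]


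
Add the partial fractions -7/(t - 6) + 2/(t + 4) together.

Common denominator (t - 6)(t + 4). Numerator: -7(t + 4) + 2(t - 6) = (-7t - 28) + (2t - 12) = -5t - 40
Result: (-5t - 40)/[(t - 6)(t + 4)]


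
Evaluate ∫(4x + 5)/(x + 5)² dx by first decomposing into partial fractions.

Decompose: α = 4, β = 4·(-5) + 5 = -15, so (4x + 5)/(x + 5)² = 4/(x + 5) - 15/(x + 5)². Integrate: ∫ α/(x + 5) dx = 4 ln|(x + 5)|; ∫ β/(x + 5)² dx = 15/(x + 5). Sum: 4 ln|(x + 5)| + 15/(x + 5) + C


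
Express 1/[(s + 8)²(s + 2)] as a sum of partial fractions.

Cover-up at s=-2: γ = 1/(-2 + 8)² = 1/36. Cover-up at s=-8: β = 1/(-8 + 2) = -1/6. Comparing s² coeff: α = -γ = -1/36
Result: (-1/36)/(s + 8) - (1/6)/(s + 8)² + (1/36)/(s + 2)


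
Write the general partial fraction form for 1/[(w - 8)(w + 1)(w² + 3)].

Two linear + quadratic: α/(w - 8) + β/(w + 1) + (γw + δ)/(w² + 3)


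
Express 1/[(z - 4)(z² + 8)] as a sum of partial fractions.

Cover-up at z = 4: α = 1/(4² + 8) = 1/24. Then β = -α = -1/24, γ = -α·(0 + 4) = -1/6
Result: (1/24)/(z - 4) - ((1/24)z + 1/6)/(z² + 8)


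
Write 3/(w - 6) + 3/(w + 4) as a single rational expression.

Common denominator (w - 6)(w + 4). Numerator: 3(w + 4) + 3(w - 6) = (3w + 12) + (3w - 18) = 6w - 6
Result: (6w - 6)/[(w - 6)(w + 4)]


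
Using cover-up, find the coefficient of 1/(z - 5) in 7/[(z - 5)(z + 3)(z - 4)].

Cover (z - 5), set z=5: 7/[(5 + 3)(5 - 4)] = 7/8


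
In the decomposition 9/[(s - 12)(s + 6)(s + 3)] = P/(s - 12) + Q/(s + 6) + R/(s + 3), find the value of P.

Cover-up at s = 12: P = 9/[(12 + 6)(12 + 3)] = 9/[(18)(15)] = 9/270 = 1/30


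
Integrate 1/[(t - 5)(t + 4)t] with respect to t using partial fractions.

Cover-up: α = 1/45, β = 1/36, γ = -1/20. Decomposition: (1/45)/(t - 5) + (1/36)/(t + 4) - (1/20)/t. Integrate each term: (1/45) ln|(t - 5)| + (1/36) ln|(t + 4)| - (1/20) ln|t| + C


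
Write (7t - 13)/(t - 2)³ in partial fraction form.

(7t - 13) = A(t - 2)² + B(t - 2) + C. At t = 2: C = 7·2 - 13 = 1. Coefficients: A = 0, B = 7
Result: 7/(t - 2)² + 1/(t - 2)³


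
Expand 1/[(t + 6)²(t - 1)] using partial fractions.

Cover-up at t=1: C = 1/(1 + 6)² = 1/49. Cover-up at t=-6: B = 1/(-6 - 1) = -1/7. Comparing t² coeff: A = -C = -1/49
Result: (-1/49)/(t + 6) - (1/7)/(t + 6)² + (1/49)/(t - 1)


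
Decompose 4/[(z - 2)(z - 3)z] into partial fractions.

Using cover-up method: α = -2, β = 4/3, γ = 2/3
Result: -2/(z - 2) + (4/3)/(z - 3) + (2/3)/z


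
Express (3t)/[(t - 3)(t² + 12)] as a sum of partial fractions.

At t=3: α = (3·3 + 0)/(3² + 12) = 3/7. β = -α = -3/7, γ = 3 - 3·α = 12/7
Result: (3/7)/(t - 3) - ((3/7)t - 12/7)/(t² + 12)


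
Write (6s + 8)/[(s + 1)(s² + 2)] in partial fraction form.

At s=-1: α = (6·(-1) + 8)/((-1)² + 2) = 2/3. β = -α = -2/3, γ = 6 - (-1)·α = 20/3
Result: (2/3)/(s + 1) - ((2/3)s - 20/3)/(s² + 2)


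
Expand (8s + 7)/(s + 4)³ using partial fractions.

(8s + 7) = P(s + 4)² + Q(s + 4) + R. At s = -4: R = 8·(-4) + 7 = -25. Coefficients: P = 0, Q = 8
Result: 8/(s + 4)² - 25/(s + 4)³


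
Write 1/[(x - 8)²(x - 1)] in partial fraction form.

Cover-up at x=1: γ = 1/(1 - 8)² = 1/49. Cover-up at x=8: β = 1/(8 - 1) = 1/7. Comparing x² coeff: α = -γ = -1/49
Result: (-1/49)/(x - 8) + (1/7)/(x - 8)² + (1/49)/(x - 1)


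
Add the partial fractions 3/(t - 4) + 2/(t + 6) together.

Common denominator (t - 4)(t + 6). Numerator: 3(t + 6) + 2(t - 4) = (3t + 18) + (2t - 8) = 5t + 10
Result: (5t + 10)/[(t - 4)(t + 6)]


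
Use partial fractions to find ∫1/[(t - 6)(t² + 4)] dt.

Cover-up at t=6: P = 1/(6²+4) = 1/40. Coeff matching: Q = -1/40, R = -3/20. Decomposition: (1/40)/(t - 6) - ((1/40)t + 3/20)/(t² + 4). Integrate: linear → ln, quadratic → (1/2)ln + arctan: (1/40) ln|(t - 6)| - (1/80) ln(t² + 4) - (3/40) arctan(t/2) + C


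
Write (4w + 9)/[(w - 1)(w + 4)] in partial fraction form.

At w=1: A = (4·1 + 9)/(1 + 4) = 13/5. At w=-4: B = (4·(-4) + 9)/(-4 - 1) = 7/5
Result: (13/5)/(w - 1) + (7/5)/(w + 4)


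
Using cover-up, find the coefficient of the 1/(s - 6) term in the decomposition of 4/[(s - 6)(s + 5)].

Cover (s - 6), set s=6: 4/((s + 5) at s=6) = 4/(11) = 4/11


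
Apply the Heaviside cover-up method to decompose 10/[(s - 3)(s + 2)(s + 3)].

Cover (s - 3), s=3: P = 10/[(3 + 2)(3 + 3)] = 1/3. Cover (s + 2), s=-2: Q = 10/[(-2 - 3)(-2 + 3)] = -2. Cover (s + 3), s=-3: R = 10/[(-3 - 3)(-3 + 2)] = 5/3.
Result: (1/3)/(s - 3) - 2/(s + 2) + (5/3)/(s + 3)


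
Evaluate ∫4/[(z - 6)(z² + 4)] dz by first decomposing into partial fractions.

Cover-up at z=6: α = 4/(6²+4) = 1/10. Coeff matching: β = -1/10, γ = -3/5. Decomposition: (1/10)/(z - 6) - ((1/10)z + 3/5)/(z² + 4). Integrate: linear → ln, quadratic → (1/2)ln + arctan: (1/10) ln|(z - 6)| - (1/20) ln(z² + 4) - (3/10) arctan(z/2) + C


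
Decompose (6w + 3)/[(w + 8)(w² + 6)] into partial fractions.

At w=-8: A = (6·(-8) + 3)/((-8)² + 6) = -9/14. B = -A = 9/14, C = 6 - (-8)·A = 6/7
Result: (-9/14)/(w + 8) + ((9/14)w + 6/7)/(w² + 6)


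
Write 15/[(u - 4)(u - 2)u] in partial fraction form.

Using cover-up method: α = 15/8, β = -15/4, γ = 15/8
Result: (15/8)/(u - 4) - (15/4)/(u - 2) + (15/8)/u


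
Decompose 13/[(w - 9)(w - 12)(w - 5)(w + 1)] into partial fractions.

Using Heaviside cover-up: (-13/120)/(w - 9) + (1/21)/(w - 12) + (13/168)/(w - 5) - (1/60)/(w + 1)


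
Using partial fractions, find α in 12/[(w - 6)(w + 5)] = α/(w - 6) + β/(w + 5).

Cover-up at w = 6: α = 12/(6 + 5) = 12/11


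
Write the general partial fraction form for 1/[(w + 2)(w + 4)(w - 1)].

Three distinct linear factors: A/(w + 2) + B/(w + 4) + C/(w - 1)


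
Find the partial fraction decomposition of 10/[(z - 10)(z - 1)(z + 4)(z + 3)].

Using Heaviside cover-up: (5/819)/(z - 10) - (1/18)/(z - 1) - (1/7)/(z + 4) + (5/26)/(z + 3)


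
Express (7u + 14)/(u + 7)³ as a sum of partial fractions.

(7u + 14) = P(u + 7)² + Q(u + 7) + R. At u = -7: R = 7·(-7) + 14 = -35. Coefficients: P = 0, Q = 7
Result: 7/(u + 7)² - 35/(u + 7)³


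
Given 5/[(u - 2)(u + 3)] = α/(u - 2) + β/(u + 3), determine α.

Cover-up at u = 2: α = 5/(2 + 3) = 5/5 = 1


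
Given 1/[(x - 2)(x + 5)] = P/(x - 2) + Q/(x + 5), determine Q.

Cover-up at x = -5: Q = 1/(-5 - 2) = -1/7


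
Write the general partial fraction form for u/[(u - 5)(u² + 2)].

Linear + irreducible quadratic: α/(u - 5) + (βu + γ)/(u² + 2)


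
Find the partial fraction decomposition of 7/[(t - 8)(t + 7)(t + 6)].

Using cover-up method: P = 1/30, Q = 7/15, R = -1/2
Result: (1/30)/(t - 8) + (7/15)/(t + 7) - (1/2)/(t + 6)


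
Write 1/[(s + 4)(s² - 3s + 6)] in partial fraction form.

Cover-up at s = -4: A = 1/((-4)² - 3·(-4) + 6) = 1/34. Then B = -A = -1/34, C = -A·(-3 - 4) = 7/34
Result: (1/34)/(s + 4) - ((1/34)s - 7/34)/(s² - 3s + 6)


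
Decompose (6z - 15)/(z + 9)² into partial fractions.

(6z - 15) = A(z + 9) + B. At z = -9: B = 6·(-9) - 15 = -69. Coeff of z: A = 6
Result: 6/(z + 9) - 69/(z + 9)²


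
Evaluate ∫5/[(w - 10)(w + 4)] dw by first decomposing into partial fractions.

Decompose: 5/[(w - 10)(w + 4)] = (5/14)/(w - 10) - (5/14)/(w + 4). Integrate each term: (5/14) ln|(w - 10)| - (5/14) ln|(w + 4)| + C


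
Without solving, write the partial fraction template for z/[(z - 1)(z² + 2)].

Linear + irreducible quadratic: α/(z - 1) + (βz + γ)/(z² + 2)


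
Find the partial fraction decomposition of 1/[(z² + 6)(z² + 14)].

Coefficient matching gives P = R = 0, Q = 1/(14-6) = 1/8, S = -Q = -1/8
Result: (1/8)/(z² + 6) - (1/8)/(z² + 14)


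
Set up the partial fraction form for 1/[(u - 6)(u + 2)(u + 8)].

Three distinct linear factors: A/(u - 6) + B/(u + 2) + C/(u + 8)


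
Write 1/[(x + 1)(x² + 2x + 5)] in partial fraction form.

Cover-up at x = -1: α = 1/((-1)² + 2·(-1) + 5) = 1/4. Then β = -α = -1/4, γ = -α·(2 - 1) = -1/4
Result: (1/4)/(x + 1) - ((1/4)x + 1/4)/(x² + 2x + 5)


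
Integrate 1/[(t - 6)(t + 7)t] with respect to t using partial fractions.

Cover-up: P = 1/78, Q = 1/91, R = -1/42. Decomposition: (1/78)/(t - 6) + (1/91)/(t + 7) - (1/42)/t. Integrate each term: (1/78) ln|(t - 6)| + (1/91) ln|(t + 7)| - (1/42) ln|t| + C


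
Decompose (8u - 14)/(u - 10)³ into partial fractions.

(8u - 14) = P(u - 10)² + Q(u - 10) + R. At u = 10: R = 8·10 - 14 = 66. Coefficients: P = 0, Q = 8
Result: 8/(u - 10)² + 66/(u - 10)³


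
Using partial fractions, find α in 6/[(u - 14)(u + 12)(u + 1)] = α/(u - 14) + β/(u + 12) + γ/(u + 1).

Cover-up at u = 14: α = 6/[(14 + 12)(14 + 1)] = 6/[(26)(15)] = 6/390 = 1/65


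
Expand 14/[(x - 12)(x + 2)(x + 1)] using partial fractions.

Using cover-up method: A = 1/13, B = 1, C = -14/13
Result: (1/13)/(x - 12) + 1/(x + 2) - (14/13)/(x + 1)


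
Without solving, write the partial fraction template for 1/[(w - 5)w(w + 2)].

Three distinct linear factors: A/(w - 5) + B/w + C/(w + 2)


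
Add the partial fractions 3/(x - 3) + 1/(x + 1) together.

Common denominator (x - 3)(x + 1). Numerator: 3(x + 1) + 1(x - 3) = (3x + 3) + (x - 3) = 4x
Result: (4x)/[(x - 3)(x + 1)]


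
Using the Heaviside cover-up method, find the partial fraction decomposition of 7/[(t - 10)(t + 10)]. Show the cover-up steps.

Cover (t - 10): set t=10, get A = 7/(10 + 10) = 7/20. Cover (t + 10): set t=-10, get B = 7/(-10 - 10) = -7/20.
Result: (7/20)/(t - 10) - (7/20)/(t + 10)


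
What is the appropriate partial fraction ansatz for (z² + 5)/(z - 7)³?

Repeated linear factor (power 3): α/(z - 7) + β/(z - 7)² + γ/(z - 7)³


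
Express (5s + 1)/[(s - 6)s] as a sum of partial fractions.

At s=6: A = (5·6 + 1)/(6 - 0) = 31/6. At s=0: B = (5·0 + 1)/(0 - 6) = -1/6
Result: (31/6)/(s - 6) - (1/6)/s


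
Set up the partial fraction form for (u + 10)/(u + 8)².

Repeated linear factor: P/(u + 8) + Q/(u + 8)²


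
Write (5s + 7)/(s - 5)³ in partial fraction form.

(5s + 7) = A(s - 5)² + B(s - 5) + C. At s = 5: C = 5·5 + 7 = 32. Coefficients: A = 0, B = 5
Result: 5/(s - 5)² + 32/(s - 5)³


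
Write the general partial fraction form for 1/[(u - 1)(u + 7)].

Distinct linear factors: A/(u - 1) + B/(u + 7)


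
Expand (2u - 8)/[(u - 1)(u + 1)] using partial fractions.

At u=1: P = (2·1 - 8)/(1 + 1) = -3. At u=-1: Q = (2·(-1) - 8)/(-1 - 1) = 5
Result: -3/(u - 1) + 5/(u + 1)


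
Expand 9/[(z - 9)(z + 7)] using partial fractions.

9/(z - 9)(z + 7) = α/(z - 9) + β/(z + 7). α = 9/(9 + 7) = 9/16, β = 9/(-7 - 9) = -9/16
Result: (9/16)/(z - 9) - (9/16)/(z + 7)


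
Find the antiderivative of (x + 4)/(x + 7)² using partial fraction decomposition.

Decompose: α = 1, β = 1·(-7) + 4 = -3, so (x + 4)/(x + 7)² = 1/(x + 7) - 3/(x + 7)². Integrate: ∫ α/(x + 7) dx = ln|(x + 7)|; ∫ β/(x + 7)² dx = 3/(x + 7). Sum: ln|(x + 7)| + 3/(x + 7) + C


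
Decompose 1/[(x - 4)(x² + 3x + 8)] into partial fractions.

Cover-up at x = 4: P = 1/(4² + 3·4 + 8) = 1/36. Then Q = -P = -1/36, R = -P·(3 + 4) = -7/36
Result: (1/36)/(x - 4) - ((1/36)x + 7/36)/(x² + 3x + 8)


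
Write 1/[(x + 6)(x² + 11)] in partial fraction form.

Cover-up at x = -6: A = 1/((-6)² + 11) = 1/47. Then B = -A = -1/47, C = -A·(0 - 6) = 6/47
Result: (1/47)/(x + 6) - ((1/47)x - 6/47)/(x² + 11)


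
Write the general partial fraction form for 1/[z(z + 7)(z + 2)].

Three distinct linear factors: α/z + β/(z + 7) + γ/(z + 2)


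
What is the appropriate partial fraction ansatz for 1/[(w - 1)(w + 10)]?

Distinct linear factors: α/(w - 1) + β/(w + 10)


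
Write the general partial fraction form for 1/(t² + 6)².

Repeated quadratic factor: (At + B)/(t² + 6) + (Ct + D)/(t² + 6)²


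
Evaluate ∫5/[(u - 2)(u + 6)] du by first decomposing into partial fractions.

Decompose: 5/[(u - 2)(u + 6)] = (5/8)/(u - 2) - (5/8)/(u + 6). Integrate each term: (5/8) ln|(u - 2)| - (5/8) ln|(u + 6)| + C


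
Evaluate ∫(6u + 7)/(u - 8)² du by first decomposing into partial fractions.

Decompose: P = 6, Q = 6·8 + 7 = 55, so (6u + 7)/(u - 8)² = 6/(u - 8) + 55/(u - 8)². Integrate: ∫ P/(u - 8) du = 6 ln|(u - 8)|; ∫ Q/(u - 8)² du = -55/(u - 8). Sum: 6 ln|(u - 8)| - 55/(u - 8) + C


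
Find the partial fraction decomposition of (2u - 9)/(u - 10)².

(2u - 9) = P(u - 10) + Q. At u = 10: Q = 2·10 - 9 = 11. Coeff of u: P = 2
Result: 2/(u - 10) + 11/(u - 10)²


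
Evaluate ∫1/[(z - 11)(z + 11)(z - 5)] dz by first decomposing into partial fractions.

Cover-up: A = 1/132, B = 1/352, C = -1/96. Decomposition: (1/132)/(z - 11) + (1/352)/(z + 11) - (1/96)/(z - 5). Integrate each term: (1/132) ln|(z - 11)| + (1/352) ln|(z + 11)| - (1/96) ln|(z - 5)| + C


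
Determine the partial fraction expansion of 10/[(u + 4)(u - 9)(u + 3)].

Using cover-up method: A = 10/13, B = 5/78, C = -5/6
Result: (10/13)/(u + 4) + (5/78)/(u - 9) - (5/6)/(u + 3)


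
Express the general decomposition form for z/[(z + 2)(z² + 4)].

Linear + irreducible quadratic: α/(z + 2) + (βz + γ)/(z² + 4)


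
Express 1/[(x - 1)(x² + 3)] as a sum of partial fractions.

Cover-up at x = 1: P = 1/(1² + 3) = 1/4. Then Q = -P = -1/4, R = -P·(0 + 1) = -1/4
Result: (1/4)/(x - 1) - ((1/4)x + 1/4)/(x² + 3)


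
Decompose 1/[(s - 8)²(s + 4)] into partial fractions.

Cover-up at s=-4: C = 1/(-4 - 8)² = 1/144. Cover-up at s=8: B = 1/(8 + 4) = 1/12. Comparing s² coeff: A = -C = -1/144
Result: (-1/144)/(s - 8) + (1/12)/(s - 8)² + (1/144)/(s + 4)


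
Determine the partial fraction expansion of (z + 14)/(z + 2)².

(z + 14) = P(z + 2) + Q. At z = -2: Q = 1·(-2) + 14 = 12. Coeff of z: P = 1
Result: 1/(z + 2) + 12/(z + 2)²


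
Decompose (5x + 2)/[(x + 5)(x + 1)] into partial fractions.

At x=-5: A = (5·(-5) + 2)/(-5 + 1) = 23/4. At x=-1: B = (5·(-1) + 2)/(-1 + 5) = -3/4
Result: (23/4)/(x + 5) - (3/4)/(x + 1)


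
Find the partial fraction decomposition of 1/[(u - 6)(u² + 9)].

Cover-up at u = 6: A = 1/(6² + 9) = 1/45. Then B = -A = -1/45, C = -A·(0 + 6) = -2/15
Result: (1/45)/(u - 6) - ((1/45)u + 2/15)/(u² + 9)


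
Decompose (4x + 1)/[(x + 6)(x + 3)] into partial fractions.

At x=-6: A = (4·(-6) + 1)/(-6 + 3) = 23/3. At x=-3: B = (4·(-3) + 1)/(-3 + 6) = -11/3
Result: (23/3)/(x + 6) - (11/3)/(x + 3)


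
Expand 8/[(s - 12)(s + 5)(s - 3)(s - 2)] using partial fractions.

Using Heaviside cover-up: (4/765)/(s - 12) - (1/119)/(s + 5) - (1/9)/(s - 3) + (4/35)/(s - 2)


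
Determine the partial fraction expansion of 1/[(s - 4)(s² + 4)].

Cover-up at s = 4: A = 1/(4² + 4) = 1/20. Then B = -A = -1/20, C = -A·(0 + 4) = -1/5
Result: (1/20)/(s - 4) - ((1/20)s + 1/5)/(s² + 4)


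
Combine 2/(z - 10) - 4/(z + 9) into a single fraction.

Common denominator (z - 10)(z + 9). Numerator: 2(z + 9) - 4(z - 10) = (2z + 18) - (4z - 40) = -2z + 58
Result: (-2z + 58)/[(z - 10)(z + 9)]


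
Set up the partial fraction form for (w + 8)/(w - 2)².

Repeated linear factor: A/(w - 2) + B/(w - 2)²


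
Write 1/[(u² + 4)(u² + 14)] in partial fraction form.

Coefficient matching gives P = R = 0, Q = 1/(14-4) = 1/10, S = -Q = -1/10
Result: (1/10)/(u² + 4) - (1/10)/(u² + 14)


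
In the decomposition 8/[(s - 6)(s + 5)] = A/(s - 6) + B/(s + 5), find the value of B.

Cover-up at s = -5: B = 8/(-5 - 6) = -8/11


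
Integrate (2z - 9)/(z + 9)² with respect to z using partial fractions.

Decompose: P = 2, Q = 2·(-9) - 9 = -27, so (2z - 9)/(z + 9)² = 2/(z + 9) - 27/(z + 9)². Integrate: ∫ P/(z + 9) dz = 2 ln|(z + 9)|; ∫ Q/(z + 9)² dz = 27/(z + 9). Sum: 2 ln|(z + 9)| + 27/(z + 9) + C


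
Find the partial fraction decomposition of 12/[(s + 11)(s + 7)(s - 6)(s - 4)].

Using Heaviside cover-up: (-1/85)/(s + 11) + (3/143)/(s + 7) + (6/221)/(s - 6) - (2/55)/(s - 4)


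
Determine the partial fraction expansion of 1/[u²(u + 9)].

Cover-up at u=-9: γ = 1/(-9 - 0)² = 1/81. Cover-up at u=0: β = 1/(0 + 9) = 1/9. Comparing u² coeff: α = -γ = -1/81
Result: (-1/81)/u + (1/9)/u² + (1/81)/(u + 9)


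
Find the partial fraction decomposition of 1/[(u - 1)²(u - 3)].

Cover-up at u=3: C = 1/(3 - 1)² = 1/4. Cover-up at u=1: B = 1/(1 - 3) = -1/2. Comparing u² coeff: A = -C = -1/4
Result: (-1/4)/(u - 1) - (1/2)/(u - 1)² + (1/4)/(u - 3)


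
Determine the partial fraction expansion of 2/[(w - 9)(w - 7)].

2/(w - 9)(w - 7) = A/(w - 9) + B/(w - 7). A = 2/(9 - 7) = 1, B = 2/(7 - 9) = -1
Result: 1/(w - 9) - 1/(w - 7)


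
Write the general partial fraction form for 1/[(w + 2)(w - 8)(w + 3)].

Three distinct linear factors: P/(w + 2) + Q/(w - 8) + R/(w + 3)


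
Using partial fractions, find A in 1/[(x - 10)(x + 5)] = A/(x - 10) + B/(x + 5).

Cover-up at x = 10: A = 1/(10 + 5) = 1/15


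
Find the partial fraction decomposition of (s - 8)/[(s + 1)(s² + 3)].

At s=-1: α = (1·(-1) - 8)/((-1)² + 3) = -9/4. β = -α = 9/4, γ = 1 - (-1)·α = -5/4
Result: (-9/4)/(s + 1) + ((9/4)s - 5/4)/(s² + 3)


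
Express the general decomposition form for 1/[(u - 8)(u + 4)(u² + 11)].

Two linear + quadratic: α/(u - 8) + β/(u + 4) + (γu + δ)/(u² + 11)


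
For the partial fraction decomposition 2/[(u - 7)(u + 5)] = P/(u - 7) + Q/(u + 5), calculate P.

Cover-up at u = 7: P = 2/(7 + 5) = 2/12 = 1/6


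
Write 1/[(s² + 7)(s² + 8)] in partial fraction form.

Coefficient matching gives P = R = 0, Q = 1/(8-7) = 1, S = -Q = -1
Result: 1/(s² + 7) - 1/(s² + 8)


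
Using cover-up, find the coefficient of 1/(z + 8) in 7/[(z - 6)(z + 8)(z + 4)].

Cover (z + 8), set z=-8: 7/[(-8 - 6)(-8 + 4)] = 1/8


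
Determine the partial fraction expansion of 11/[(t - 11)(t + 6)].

11/(t - 11)(t + 6) = α/(t - 11) + β/(t + 6). α = 11/(11 + 6) = 11/17, β = 11/(-6 - 11) = -11/17
Result: (11/17)/(t - 11) - (11/17)/(t + 6)


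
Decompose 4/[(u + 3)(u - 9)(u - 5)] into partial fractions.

Using cover-up method: A = 1/24, B = 1/12, C = -1/8
Result: (1/24)/(u + 3) + (1/12)/(u - 9) - (1/8)/(u - 5)


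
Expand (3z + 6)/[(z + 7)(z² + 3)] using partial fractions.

At z=-7: A = (3·(-7) + 6)/((-7)² + 3) = -15/52. B = -A = 15/52, C = 3 - (-7)·A = 51/52
Result: (-15/52)/(z + 7) + ((15/52)z + 51/52)/(z² + 3)


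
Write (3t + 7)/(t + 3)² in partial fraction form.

(3t + 7) = P(t + 3) + Q. At t = -3: Q = 3·(-3) + 7 = -2. Coeff of t: P = 3
Result: 3/(t + 3) - 2/(t + 3)²


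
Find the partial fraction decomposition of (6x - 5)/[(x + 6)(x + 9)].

At x=-6: P = (6·(-6) - 5)/(-6 + 9) = -41/3. At x=-9: Q = (6·(-9) - 5)/(-9 + 6) = 59/3
Result: (-41/3)/(x + 6) + (59/3)/(x + 9)


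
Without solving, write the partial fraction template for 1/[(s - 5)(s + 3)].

Distinct linear factors: P/(s - 5) + Q/(s + 3)


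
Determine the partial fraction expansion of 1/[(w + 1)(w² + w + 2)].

Cover-up at w = -1: A = 1/((-1)² + 1·(-1) + 2) = 1/2. Then B = -A = -1/2, C = -A·(1 - 1) = 0
Result: (1/2)/(w + 1) - ((1/2)w)/(w² + w + 2)


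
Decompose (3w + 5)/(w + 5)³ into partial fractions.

(3w + 5) = α(w + 5)² + β(w + 5) + γ. At w = -5: γ = 3·(-5) + 5 = -10. Coefficients: α = 0, β = 3
Result: 3/(w + 5)² - 10/(w + 5)³


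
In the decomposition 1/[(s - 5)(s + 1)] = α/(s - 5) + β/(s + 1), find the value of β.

Cover-up at s = -1: β = 1/(-1 - 5) = -1/6


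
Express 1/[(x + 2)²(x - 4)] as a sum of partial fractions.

Cover-up at x=4: C = 1/(4 + 2)² = 1/36. Cover-up at x=-2: B = 1/(-2 - 4) = -1/6. Comparing x² coeff: A = -C = -1/36
Result: (-1/36)/(x + 2) - (1/6)/(x + 2)² + (1/36)/(x - 4)


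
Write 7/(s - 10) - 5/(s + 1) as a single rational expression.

Common denominator (s - 10)(s + 1). Numerator: 7(s + 1) - 5(s - 10) = (7s + 7) - (5s - 50) = 2s + 57
Result: (2s + 57)/[(s - 10)(s + 1)]


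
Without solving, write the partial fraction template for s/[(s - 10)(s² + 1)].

Linear + irreducible quadratic: P/(s - 10) + (Qs + R)/(s² + 1)


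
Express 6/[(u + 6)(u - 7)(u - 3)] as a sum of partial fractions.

Using cover-up method: P = 2/39, Q = 3/26, R = -1/6
Result: (2/39)/(u + 6) + (3/26)/(u - 7) - (1/6)/(u - 3)


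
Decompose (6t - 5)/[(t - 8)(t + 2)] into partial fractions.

At t=8: A = (6·8 - 5)/(8 + 2) = 43/10. At t=-2: B = (6·(-2) - 5)/(-2 - 8) = 17/10
Result: (43/10)/(t - 8) + (17/10)/(t + 2)


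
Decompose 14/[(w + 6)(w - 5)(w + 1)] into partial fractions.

Using cover-up method: P = 14/55, Q = 7/33, R = -7/15
Result: (14/55)/(w + 6) + (7/33)/(w - 5) - (7/15)/(w + 1)


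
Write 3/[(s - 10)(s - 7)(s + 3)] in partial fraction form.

Using cover-up method: A = 1/13, B = -1/10, C = 3/130
Result: (1/13)/(s - 10) - (1/10)/(s - 7) + (3/130)/(s + 3)


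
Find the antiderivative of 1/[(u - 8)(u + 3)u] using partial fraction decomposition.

Cover-up: A = 1/88, B = 1/33, C = -1/24. Decomposition: (1/88)/(u - 8) + (1/33)/(u + 3) - (1/24)/u. Integrate each term: (1/88) ln|(u - 8)| + (1/33) ln|(u + 3)| - (1/24) ln|u| + C


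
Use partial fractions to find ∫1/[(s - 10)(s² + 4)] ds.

Cover-up at s=10: α = 1/(10²+4) = 1/104. Coeff matching: β = -1/104, γ = -5/52. Decomposition: (1/104)/(s - 10) - ((1/104)s + 5/52)/(s² + 4). Integrate: linear → ln, quadratic → (1/2)ln + arctan: (1/104) ln|(s - 10)| - (1/208) ln(s² + 4) - (5/104) arctan(s/2) + C


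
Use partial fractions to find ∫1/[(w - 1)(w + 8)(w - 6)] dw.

Cover-up: P = -1/45, Q = 1/126, R = 1/70. Decomposition: (-1/45)/(w - 1) + (1/126)/(w + 8) + (1/70)/(w - 6). Integrate each term: (-1/45) ln|(w - 1)| + (1/126) ln|(w + 8)| + (1/70) ln|(w - 6)| + C


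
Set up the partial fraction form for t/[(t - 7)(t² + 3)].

Linear + irreducible quadratic: A/(t - 7) + (Bt + C)/(t² + 3)


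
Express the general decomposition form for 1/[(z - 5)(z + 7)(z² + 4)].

Two linear + quadratic: α/(z - 5) + β/(z + 7) + (γz + δ)/(z² + 4)
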